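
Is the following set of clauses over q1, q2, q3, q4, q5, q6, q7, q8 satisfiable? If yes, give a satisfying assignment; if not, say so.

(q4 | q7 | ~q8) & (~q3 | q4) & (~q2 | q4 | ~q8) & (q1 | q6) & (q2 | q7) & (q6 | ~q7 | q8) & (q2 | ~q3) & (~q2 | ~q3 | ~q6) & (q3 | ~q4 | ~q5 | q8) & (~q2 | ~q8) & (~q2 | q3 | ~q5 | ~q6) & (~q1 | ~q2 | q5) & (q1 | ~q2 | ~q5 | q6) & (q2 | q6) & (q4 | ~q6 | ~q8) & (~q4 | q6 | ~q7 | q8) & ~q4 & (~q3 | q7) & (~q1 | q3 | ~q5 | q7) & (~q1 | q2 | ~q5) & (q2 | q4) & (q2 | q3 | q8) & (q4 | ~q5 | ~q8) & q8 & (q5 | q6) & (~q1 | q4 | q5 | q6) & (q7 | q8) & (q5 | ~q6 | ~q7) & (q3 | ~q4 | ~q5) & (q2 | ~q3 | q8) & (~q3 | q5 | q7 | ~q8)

Case q4 = True:
  Clause (~q4) is falsified — contradiction.
Case q4 = False:
  (~q3 | q4) forces q3 = False.
  (q2 | q4) forces q2 = True.
  (~q2 | q4 | ~q8) forces q8 = False.
  Clause (q8) is falsified — contradiction.
Both cases fail, so the formula is unsatisfiable.

Unsatisfiable — no assignment works.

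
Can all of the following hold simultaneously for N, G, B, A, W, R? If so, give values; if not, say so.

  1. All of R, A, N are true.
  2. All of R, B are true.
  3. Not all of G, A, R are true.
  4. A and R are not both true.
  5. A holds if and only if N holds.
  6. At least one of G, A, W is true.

Case A = True:
  (1) forces R = True.
  Constraint (4) is violated (A=T, R=T) — contradiction.
Case A = False:
  Constraint (1) is violated (A=F) — contradiction.
Both cases fail — unsatisfiable.

No satisfying assignment exists.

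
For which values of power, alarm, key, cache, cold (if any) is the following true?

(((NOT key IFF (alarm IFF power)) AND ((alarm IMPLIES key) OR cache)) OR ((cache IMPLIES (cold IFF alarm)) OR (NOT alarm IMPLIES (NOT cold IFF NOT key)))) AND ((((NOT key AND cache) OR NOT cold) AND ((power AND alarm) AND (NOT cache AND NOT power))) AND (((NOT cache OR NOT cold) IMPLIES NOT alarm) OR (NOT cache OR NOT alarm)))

Unsatisfiable

Case power = True: the conjunct NOT power is False.
Case power = False: the conjunct power is False.
Both cases fail — unsatisfiable.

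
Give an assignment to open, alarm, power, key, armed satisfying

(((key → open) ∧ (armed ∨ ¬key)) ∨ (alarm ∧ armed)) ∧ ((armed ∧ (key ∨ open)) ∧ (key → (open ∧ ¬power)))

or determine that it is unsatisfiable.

open = True, alarm = True, power = False, key = True, armed = True

  ((key → open) ∧ (armed ∨ ¬key)) ∨ (alarm ∧ armed) = True
    (key → open) ∧ (armed ∨ ¬key) = True
      key → open = True
      armed ∨ ¬key = True
        ¬key = False
    alarm ∧ armed = True
  (armed ∧ (key ∨ open)) ∧ (key → (open ∧ ¬power)) = True
    armed ∧ (key ∨ open) = True
      key ∨ open = True
    key → (open ∧ ¬power) = True
      open ∧ ¬power = True
        ¬power = True
Both conjuncts True, so the formula holds.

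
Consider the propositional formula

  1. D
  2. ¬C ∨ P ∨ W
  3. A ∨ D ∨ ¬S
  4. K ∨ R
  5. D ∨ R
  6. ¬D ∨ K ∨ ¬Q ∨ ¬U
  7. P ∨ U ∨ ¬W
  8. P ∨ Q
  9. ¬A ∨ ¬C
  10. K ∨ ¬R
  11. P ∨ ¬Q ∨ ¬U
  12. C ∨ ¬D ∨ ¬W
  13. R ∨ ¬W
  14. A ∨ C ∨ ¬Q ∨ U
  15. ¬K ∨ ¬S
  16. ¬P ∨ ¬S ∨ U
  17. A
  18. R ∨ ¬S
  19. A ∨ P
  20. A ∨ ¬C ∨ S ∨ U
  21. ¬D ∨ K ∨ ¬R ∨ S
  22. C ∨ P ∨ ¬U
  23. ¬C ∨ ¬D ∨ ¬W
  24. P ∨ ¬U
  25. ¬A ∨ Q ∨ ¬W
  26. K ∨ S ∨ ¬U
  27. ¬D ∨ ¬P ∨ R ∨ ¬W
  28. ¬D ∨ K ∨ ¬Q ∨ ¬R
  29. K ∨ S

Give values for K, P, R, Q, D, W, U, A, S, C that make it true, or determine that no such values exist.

K = True, P = False, R = False, Q = True, D = True, W = False, U = False, A = True, S = False, C = False

Unit clause (D) forces D = True.
Unit clause (A) forces A = True.
In (¬A ∨ ¬C) only ¬C is left, so C = False.
In (C ∨ ¬D ∨ ¬W) only ¬W is left, so W = False.
Try K = False:
  (K ∨ R) forces R = True.
  clause (K ∨ ¬R) is falsified — backtrack.
So K = True.
  then (¬K ∨ ¬S) forces S = False.
Set P = False.
  then (P ∨ Q) forces Q = True.
  then (P ∨ ¬Q ∨ ¬U) forces U = False.
Set R = False.
All clauses satisfied.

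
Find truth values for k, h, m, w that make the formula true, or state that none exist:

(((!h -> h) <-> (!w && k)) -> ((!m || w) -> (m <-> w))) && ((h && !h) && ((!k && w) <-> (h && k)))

The formula is unsatisfiable.

Case h = True: the conjunct !h is False.
Case h = False: the conjunct h is False.
Both cases fail — unsatisfiable.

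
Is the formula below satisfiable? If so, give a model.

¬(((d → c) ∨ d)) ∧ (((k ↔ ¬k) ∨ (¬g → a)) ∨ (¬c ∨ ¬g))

The conjunct ¬(((d → c) ∨ d)) is unsatisfiable on its own:
  c=F, d=F: evaluates to False.
  c=F, d=T: evaluates to False.
  c=T, d=F: evaluates to False.
  c=T, d=T: evaluates to False.
So the whole conjunction is unsatisfiable.

No satisfying assignment exists.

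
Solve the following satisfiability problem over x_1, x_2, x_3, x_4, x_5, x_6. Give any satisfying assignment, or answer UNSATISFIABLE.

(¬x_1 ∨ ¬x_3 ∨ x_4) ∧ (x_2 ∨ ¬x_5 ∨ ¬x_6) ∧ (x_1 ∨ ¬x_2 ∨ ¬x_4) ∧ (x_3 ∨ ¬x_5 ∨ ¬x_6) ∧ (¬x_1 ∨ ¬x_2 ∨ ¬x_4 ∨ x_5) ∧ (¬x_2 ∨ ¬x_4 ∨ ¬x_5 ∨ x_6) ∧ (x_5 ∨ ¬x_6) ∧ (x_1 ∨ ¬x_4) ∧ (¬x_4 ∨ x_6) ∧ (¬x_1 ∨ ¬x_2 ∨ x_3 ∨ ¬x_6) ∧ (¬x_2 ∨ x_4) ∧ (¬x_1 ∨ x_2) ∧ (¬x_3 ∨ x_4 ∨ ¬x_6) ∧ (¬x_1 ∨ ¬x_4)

x_1 = False; x_2 = False; x_3 = False; x_4 = False; x_5 = False; x_6 = False

Set x_1 = False.
  then (x_1 ∨ ¬x_4) forces x_4 = False.
  then (¬x_2 ∨ x_4) forces x_2 = False.
Set x_3 = False.
Set x_5 = False.
  then (x_5 ∨ ¬x_6) forces x_6 = False.
All clauses satisfied.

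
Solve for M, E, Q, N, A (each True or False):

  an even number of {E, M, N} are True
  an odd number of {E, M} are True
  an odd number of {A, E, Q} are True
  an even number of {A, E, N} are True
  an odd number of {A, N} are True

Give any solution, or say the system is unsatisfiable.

M = False, E = True, Q = False, N = True, A = False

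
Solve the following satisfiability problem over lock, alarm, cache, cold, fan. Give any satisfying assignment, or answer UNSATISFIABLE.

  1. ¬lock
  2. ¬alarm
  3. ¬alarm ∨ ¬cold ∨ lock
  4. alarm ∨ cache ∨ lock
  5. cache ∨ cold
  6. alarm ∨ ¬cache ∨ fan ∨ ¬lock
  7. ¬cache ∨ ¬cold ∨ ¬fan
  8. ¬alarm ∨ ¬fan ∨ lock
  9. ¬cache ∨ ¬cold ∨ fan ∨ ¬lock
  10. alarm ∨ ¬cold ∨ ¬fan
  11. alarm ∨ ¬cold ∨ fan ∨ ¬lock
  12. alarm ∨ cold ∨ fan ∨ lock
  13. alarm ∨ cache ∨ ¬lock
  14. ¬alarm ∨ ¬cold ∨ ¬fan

lock = False, alarm = False, cache = True, cold = False, fan = True

Unit clause (¬lock) forces lock = False.
Unit clause (¬alarm) forces alarm = False.
In (alarm ∨ cache ∨ lock) only cache is left, so cache = True.
Set cold = False.
  then (alarm ∨ cold ∨ fan ∨ lock) forces fan = True.
All clauses satisfied.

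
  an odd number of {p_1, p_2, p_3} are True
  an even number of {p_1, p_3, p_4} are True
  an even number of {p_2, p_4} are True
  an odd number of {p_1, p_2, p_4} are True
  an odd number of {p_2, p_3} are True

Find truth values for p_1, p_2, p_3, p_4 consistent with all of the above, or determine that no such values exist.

Adding constraints 1, 2, 3 mod 2: every variable appears an even number of times on the left, so the left side is 0.
But the right sides sum to 1 (mod 2). 0 ≠ 1 — the system is inconsistent.

UNSATISFIABLE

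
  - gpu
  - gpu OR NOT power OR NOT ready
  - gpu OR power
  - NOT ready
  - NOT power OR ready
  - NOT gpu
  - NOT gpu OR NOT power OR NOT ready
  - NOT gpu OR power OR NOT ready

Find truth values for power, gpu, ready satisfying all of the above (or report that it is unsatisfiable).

No satisfying assignment exists.

Case gpu = True:
  Clause (NOT gpu) is falsified — contradiction.
Case gpu = False:
  Clause (gpu) is falsified — contradiction.
Both cases fail, so the formula is unsatisfiable.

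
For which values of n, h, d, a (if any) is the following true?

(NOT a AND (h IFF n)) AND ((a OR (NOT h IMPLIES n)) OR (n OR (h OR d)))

n = True, h = True, d = True, a = False

  NOT a AND (h IFF n) = True
    NOT a = True
    h IFF n = True
  (a OR (NOT h IMPLIES n)) OR (n OR (h OR d)) = True
    a OR (NOT h IMPLIES n) = True
      NOT h IMPLIES n = True
        NOT h = False
    n OR (h OR d) = True
      h OR d = True
Both conjuncts True, so the formula holds.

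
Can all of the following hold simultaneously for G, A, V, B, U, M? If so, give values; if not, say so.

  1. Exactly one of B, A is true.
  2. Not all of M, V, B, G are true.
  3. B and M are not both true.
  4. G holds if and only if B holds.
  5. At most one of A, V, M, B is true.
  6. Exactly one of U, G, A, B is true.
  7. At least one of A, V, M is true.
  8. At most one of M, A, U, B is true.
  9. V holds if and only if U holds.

G = False, A = True, V = False, B = False, U = False, M = False

  (1) {B, A}: 1 true — exactly one ✓
  (2) {M, V, B, G}: 0/4 true — not all ✓
  (3) B=F, M=F — not both ✓
  (4) G=F, B=F — same ✓
  (5) {A, V, M, B}: 1 true — at most one ✓
  (6) {U, G, A, B}: 1 true — exactly one ✓
  (7) {A, V, M}: 1 true — at least one ✓
  (8) {M, A, U, B}: 1 true — at most one ✓
  (9) V=F, U=F — same ✓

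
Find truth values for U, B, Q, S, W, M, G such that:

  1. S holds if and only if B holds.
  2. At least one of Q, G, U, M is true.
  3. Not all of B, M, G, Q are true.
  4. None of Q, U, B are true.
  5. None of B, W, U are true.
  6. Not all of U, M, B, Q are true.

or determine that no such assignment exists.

U = False, B = False, Q = False, S = False, W = False, M = True, G = True

  (1) S=F, B=F — same ✓
  (2) {Q, G, U, M}: 2 true — at least one ✓
  (3) {B, M, G, Q}: 2/4 true — not all ✓
  (4) {Q, U, B}: 0 true — none ✓
  (5) {B, W, U}: 0 true — none ✓
  (6) {U, M, B, Q}: 1/4 true — not all ✓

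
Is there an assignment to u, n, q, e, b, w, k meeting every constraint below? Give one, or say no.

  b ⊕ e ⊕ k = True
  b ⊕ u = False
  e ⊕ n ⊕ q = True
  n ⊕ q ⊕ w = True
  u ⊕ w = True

u = True, n = False, q = True, e = False, b = True, w = False, k = False

b ⊕ e ⊕ k = T ⊕ F ⊕ F = True ✓
b ⊕ u = T ⊕ T = False ✓
e ⊕ n ⊕ q = F ⊕ F ⊕ T = True ✓
n ⊕ q ⊕ w = F ⊕ T ⊕ F = True ✓
u ⊕ w = T ⊕ F = True ✓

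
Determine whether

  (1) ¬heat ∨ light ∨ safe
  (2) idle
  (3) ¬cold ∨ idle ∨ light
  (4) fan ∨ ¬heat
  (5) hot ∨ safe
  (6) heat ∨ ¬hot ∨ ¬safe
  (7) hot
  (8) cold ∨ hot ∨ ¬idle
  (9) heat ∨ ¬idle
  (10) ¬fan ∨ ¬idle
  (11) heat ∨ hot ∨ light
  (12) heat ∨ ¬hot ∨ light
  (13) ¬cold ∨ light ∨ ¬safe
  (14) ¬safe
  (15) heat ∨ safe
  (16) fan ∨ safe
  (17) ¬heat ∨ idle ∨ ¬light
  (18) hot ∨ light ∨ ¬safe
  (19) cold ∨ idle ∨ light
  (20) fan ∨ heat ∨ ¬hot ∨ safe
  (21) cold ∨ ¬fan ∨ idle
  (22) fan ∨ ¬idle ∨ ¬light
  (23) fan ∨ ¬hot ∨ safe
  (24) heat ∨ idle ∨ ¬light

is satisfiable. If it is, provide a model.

Unsatisfiable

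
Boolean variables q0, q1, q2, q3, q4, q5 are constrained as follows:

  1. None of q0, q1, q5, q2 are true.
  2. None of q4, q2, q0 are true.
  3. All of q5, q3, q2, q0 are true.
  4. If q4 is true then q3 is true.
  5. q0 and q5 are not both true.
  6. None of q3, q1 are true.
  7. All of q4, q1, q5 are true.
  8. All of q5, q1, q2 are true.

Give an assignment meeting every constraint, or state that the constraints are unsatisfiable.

No satisfying assignment exists.

Case q0 = True:
  Constraint (1) is violated (q0=T) — contradiction.
Case q0 = False:
  Constraint (3) is violated (q0=F) — contradiction.
Both cases fail — unsatisfiable.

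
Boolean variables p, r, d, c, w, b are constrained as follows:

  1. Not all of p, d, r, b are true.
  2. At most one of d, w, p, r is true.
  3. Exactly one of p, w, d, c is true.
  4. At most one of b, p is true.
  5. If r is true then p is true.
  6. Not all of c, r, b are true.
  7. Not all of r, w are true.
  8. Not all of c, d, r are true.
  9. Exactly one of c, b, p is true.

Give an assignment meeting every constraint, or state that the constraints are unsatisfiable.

p=F, r=F, d=T, c=F, w=F, b=T

  (1) {p, d, r, b}: 2/4 true — not all ✓
  (2) {d, w, p, r}: 1 true — at most one ✓
  (3) {p, w, d, c}: 1 true — exactly one ✓
  (4) {b, p}: 1 true — at most one ✓
  (5) r=F ⇒ p: vacuous ✓
  (6) {c, r, b}: 1/3 true — not all ✓
  (7) {r, w}: 0/2 true — not all ✓
  (8) {c, d, r}: 1/3 true — not all ✓
  (9) {c, b, p}: 1 true — exactly one ✓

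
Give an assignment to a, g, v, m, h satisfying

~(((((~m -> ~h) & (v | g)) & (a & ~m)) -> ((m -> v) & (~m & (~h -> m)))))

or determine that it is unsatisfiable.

a=T; g=F; v=T; m=F; h=F

  ~(((((~m -> ~h) & (v | g)) & (a & ~m)) -> ((m -> v) & (~m & (~h -> m))))) = True
    (((~m -> ~h) & (v | g)) & (a & ~m)) -> ((m -> v) & (~m & (~h -> m))) = False
      ((~m -> ~h) & (v | g)) & (a & ~m) = True
        (~m -> ~h) & (v | g) = True
          ~m -> ~h = True
            ~m = True
            ~h = True
          v | g = True
        a & ~m = True
          ~m = True
      (m -> v) & (~m & (~h -> m)) = False
        m -> v = True
        ~m & (~h -> m) = False
          ~m = True
          ~h -> m = False
            ~h = True
The formula evaluates to True.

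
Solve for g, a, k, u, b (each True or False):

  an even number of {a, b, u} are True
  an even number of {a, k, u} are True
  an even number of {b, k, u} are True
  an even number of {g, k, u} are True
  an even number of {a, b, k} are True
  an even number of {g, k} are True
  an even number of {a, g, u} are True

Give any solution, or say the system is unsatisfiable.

g = False, a = False, k = False, u = False, b = False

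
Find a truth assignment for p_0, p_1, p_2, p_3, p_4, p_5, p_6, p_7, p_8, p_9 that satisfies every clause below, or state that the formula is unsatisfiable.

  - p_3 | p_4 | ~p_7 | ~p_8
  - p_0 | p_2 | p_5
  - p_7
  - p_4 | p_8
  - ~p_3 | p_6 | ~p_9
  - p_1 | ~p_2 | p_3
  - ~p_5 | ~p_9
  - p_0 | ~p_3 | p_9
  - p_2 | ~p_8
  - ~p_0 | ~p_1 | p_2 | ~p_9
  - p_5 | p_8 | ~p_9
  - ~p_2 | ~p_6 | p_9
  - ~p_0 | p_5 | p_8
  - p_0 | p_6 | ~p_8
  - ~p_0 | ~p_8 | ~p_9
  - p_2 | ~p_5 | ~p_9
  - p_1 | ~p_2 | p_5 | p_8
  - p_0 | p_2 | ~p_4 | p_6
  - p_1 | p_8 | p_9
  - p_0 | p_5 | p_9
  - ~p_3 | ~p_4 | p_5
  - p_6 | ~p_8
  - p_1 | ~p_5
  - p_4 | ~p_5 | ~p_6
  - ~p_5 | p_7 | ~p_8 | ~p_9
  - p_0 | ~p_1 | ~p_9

p_0 = False; p_1 = True; p_2 = True; p_3 = False; p_4 = True; p_5 = True; p_6 = False; p_7 = True; p_8 = False; p_9 = False

Unit clause (p_7) forces p_7 = True.
Set p_0 = False.
Set p_1 = True.
  then (p_0 | ~p_1 | ~p_9) forces p_9 = False.
  then (p_0 | ~p_3 | p_9) forces p_3 = False.
  then (p_0 | p_5 | p_9) forces p_5 = True.
Set p_2 = True.
  then (~p_2 | ~p_6 | p_9) forces p_6 = False.
  then (p_0 | p_6 | ~p_8) forces p_8 = False.
  then (p_4 | p_8) forces p_4 = True.
All clauses satisfied.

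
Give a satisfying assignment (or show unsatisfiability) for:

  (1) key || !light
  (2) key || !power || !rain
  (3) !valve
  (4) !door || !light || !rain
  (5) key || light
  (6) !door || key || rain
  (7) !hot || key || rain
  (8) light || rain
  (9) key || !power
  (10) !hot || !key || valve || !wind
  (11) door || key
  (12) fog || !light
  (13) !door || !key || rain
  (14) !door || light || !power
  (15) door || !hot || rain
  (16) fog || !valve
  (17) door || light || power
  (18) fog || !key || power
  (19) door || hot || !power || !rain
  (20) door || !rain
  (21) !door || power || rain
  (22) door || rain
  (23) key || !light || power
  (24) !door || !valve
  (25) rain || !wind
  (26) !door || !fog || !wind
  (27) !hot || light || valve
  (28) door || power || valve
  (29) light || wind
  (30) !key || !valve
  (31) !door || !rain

Case door = True:
  (!valve) forces valve = False.
  (!door || !rain) forces rain = False.
  (!door || key || rain) forces key = True.
  Clause (!door || !key || rain) is falsified — contradiction.
Case door = False:
  (!valve) forces valve = False.
  (door || key) forces key = True.
  (door || !rain) forces rain = False.
  Clause (door || rain) is falsified — contradiction.
Both cases fail, so the formula is unsatisfiable.

Unsatisfiable — no assignment works.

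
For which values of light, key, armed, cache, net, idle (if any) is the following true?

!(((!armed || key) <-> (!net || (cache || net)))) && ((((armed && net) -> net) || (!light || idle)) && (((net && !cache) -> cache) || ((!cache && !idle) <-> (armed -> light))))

light: True; key: False; armed: True; cache: True; net: False; idle: False

  !(((!armed || key) <-> (!net || (cache || net)))) = True
    (!armed || key) <-> (!net || (cache || net)) = False
      !armed || key = False
        !armed = False
      !net || (cache || net) = True
        !net = True
        cache || net = True
  (((armed && net) -> net) || (!light || idle)) && (((net && !cache) -> cache) || ((!cache && !idle) <-> (armed -> light))) = True
    ((armed && net) -> net) || (!light || idle) = True
      (armed && net) -> net = True
        armed && net = False
      !light || idle = False
        !light = False
    ((net && !cache) -> cache) || ((!cache && !idle) <-> (armed -> light)) = True
      (net && !cache) -> cache = True
        net && !cache = False
          !cache = False
      (!cache && !idle) <-> (armed -> light) = False
        !cache && !idle = False
          !cache = False
          !idle = True
        armed -> light = True
Both conjuncts True, so the formula holds.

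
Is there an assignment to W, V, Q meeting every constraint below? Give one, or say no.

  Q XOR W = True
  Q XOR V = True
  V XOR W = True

UNSATISFIABLE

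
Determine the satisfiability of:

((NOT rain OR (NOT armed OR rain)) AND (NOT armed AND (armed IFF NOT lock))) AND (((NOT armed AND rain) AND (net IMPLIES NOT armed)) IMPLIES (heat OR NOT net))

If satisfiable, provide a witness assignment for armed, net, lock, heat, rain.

armed = False, net = False, lock = True, heat = True, rain = False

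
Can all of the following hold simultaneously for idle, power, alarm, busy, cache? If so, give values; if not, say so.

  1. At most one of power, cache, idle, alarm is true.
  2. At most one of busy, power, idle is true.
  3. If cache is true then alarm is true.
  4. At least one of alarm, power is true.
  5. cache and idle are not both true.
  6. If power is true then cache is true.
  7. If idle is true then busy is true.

idle = False; power = False; alarm = True; busy = True; cache = False

  (1) {power, cache, idle, alarm}: 1 true — at most one ✓
  (2) {busy, power, idle}: 1 true — at most one ✓
  (3) cache=F ⇒ alarm: vacuous ✓
  (4) {alarm, power}: 1 true — at least one ✓
  (5) cache=F, idle=F — not both ✓
  (6) power=F ⇒ cache: vacuous ✓
  (7) idle=F ⇒ busy: vacuous ✓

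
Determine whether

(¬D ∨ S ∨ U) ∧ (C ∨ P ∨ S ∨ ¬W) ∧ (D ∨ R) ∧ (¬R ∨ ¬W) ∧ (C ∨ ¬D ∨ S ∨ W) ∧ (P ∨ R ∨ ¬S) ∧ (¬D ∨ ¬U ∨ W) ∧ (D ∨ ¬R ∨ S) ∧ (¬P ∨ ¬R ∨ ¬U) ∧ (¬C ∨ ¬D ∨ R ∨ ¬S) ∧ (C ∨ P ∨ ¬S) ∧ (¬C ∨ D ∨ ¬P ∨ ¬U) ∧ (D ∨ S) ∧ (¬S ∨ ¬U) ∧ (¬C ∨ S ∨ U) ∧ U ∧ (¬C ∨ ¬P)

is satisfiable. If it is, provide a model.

U = True; P = True; S = False; C = False; R = False; D = True; W = True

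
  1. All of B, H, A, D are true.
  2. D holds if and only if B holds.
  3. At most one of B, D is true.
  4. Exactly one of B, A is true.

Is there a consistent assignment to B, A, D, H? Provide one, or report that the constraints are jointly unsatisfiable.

Case A = True:
  (1) forces B = True.
  Constraint (4) is violated (B=T, A=T) — contradiction.
Case A = False:
  Constraint (1) is violated (A=F) — contradiction.
Both cases fail — unsatisfiable.

The formula is unsatisfiable.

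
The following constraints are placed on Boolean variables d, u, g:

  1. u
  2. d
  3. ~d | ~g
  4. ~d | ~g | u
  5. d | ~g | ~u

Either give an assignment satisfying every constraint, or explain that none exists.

Unit clause (u) forces u = True.
Unit clause (d) forces d = True.
In (~d | ~g) only ~g is left, so g = False.
All clauses satisfied.

d = True; u = True; g = False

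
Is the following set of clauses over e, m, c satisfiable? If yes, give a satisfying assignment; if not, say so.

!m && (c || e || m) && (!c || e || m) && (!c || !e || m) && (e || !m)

e=T, m=F, c=F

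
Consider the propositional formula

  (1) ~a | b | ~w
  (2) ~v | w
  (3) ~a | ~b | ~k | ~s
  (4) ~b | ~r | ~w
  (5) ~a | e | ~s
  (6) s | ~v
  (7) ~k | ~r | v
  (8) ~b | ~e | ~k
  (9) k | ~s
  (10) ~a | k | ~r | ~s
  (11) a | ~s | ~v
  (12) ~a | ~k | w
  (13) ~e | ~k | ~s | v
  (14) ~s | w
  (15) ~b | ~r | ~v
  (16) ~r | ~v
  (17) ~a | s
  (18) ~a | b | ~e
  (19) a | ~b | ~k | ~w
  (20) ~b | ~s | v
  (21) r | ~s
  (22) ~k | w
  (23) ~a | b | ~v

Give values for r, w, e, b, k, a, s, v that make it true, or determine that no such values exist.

r = False, w = True, e = True, b = False, k = True, a = False, s = False, v = False

Set r = False.
  then (r | ~s) forces s = False.
  then (s | ~v) forces v = False.
  then (~a | s) forces a = False.
Set w = True.
Set e = True.
Set b = False.
Set k = True.
All clauses satisfied.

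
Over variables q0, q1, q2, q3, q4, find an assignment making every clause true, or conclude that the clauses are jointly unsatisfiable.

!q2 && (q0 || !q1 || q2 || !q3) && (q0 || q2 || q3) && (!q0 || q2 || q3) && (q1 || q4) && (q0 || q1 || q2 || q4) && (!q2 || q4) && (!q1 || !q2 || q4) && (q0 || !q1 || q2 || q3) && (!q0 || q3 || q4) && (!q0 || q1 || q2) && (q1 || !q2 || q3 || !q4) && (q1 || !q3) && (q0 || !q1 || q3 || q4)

q0=T; q1=T; q2=F; q3=T; q4=F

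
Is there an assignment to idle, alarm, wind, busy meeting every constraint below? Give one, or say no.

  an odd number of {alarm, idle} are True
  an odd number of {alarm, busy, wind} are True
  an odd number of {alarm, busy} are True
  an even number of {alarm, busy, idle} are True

idle: True, alarm: False, wind: False, busy: True

{alarm, idle}: 1 true → odd ✓
{alarm, busy, wind}: 1 true → odd ✓
{alarm, busy}: 1 true → odd ✓
{alarm, busy, idle}: 2 true → even ✓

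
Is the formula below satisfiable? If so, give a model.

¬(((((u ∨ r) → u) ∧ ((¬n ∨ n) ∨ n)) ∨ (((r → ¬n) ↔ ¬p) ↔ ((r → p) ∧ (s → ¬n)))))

u = False, n = False, s = True, p = False, r = True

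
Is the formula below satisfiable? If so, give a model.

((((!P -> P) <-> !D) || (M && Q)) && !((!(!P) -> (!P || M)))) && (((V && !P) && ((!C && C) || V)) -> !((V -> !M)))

M = False, V = True, D = False, C = True, P = True, Q = True

  (((!P -> P) <-> !D) || (M && Q)) && !((!(!P) -> (!P || M))) = True
    ((!P -> P) <-> !D) || (M && Q) = True
      (!P -> P) <-> !D = True
        !P -> P = True
          !P = False
        !D = True
      M && Q = False
    !((!(!P) -> (!P || M))) = True
      !(!P) -> (!P || M) = False
        !(!P) = True
          !P = False
        !P || M = False
          !P = False
  ((V && !P) && ((!C && C) || V)) -> !((V -> !M)) = True
    (V && !P) && ((!C && C) || V) = False
      V && !P = False
        !P = False
      (!C && C) || V = True
        !C && C = False
          !C = False
    !((V -> !M)) = False
      V -> !M = True
        !M = True
Both conjuncts True, so the formula holds.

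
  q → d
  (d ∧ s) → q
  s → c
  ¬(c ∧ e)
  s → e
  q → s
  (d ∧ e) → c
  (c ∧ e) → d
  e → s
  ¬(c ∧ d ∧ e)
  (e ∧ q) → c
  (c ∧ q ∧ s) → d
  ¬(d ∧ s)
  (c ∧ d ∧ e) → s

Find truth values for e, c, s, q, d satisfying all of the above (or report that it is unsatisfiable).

Set e = False.
  then (e ∨ ¬s) forces s = False.
  then (¬q ∨ s) forces q = False.
Set c = True.
Set d = False.
All clauses satisfied.

e = False, c = True, s = False, q = False, d = False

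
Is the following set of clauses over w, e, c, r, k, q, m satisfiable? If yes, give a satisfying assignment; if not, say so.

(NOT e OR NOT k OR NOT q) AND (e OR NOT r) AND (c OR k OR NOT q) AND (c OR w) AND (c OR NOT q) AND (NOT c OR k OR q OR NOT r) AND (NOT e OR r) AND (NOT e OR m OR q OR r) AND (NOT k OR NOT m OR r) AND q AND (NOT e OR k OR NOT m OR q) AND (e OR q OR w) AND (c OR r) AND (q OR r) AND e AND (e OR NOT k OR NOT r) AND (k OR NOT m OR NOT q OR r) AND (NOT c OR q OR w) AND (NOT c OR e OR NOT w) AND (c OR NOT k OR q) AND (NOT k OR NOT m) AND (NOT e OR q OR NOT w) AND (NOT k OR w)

Unit clause (q) forces q = True.
Unit clause (e) forces e = True.
In (NOT e OR NOT k OR NOT q) only NOT k is left, so k = False.
In (c OR k OR NOT q) only c is left, so c = True.
In (NOT e OR r) only r is left, so r = True.
Set w = True.
Set m = False.
All clauses satisfied.

w = True, e = True, c = True, r = True, k = False, q = True, m = False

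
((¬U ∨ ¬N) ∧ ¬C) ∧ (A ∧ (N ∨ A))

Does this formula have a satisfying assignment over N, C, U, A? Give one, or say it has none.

N: False, C: False, U: False, A: True

  (¬U ∨ ¬N) ∧ ¬C = True
    ¬U ∨ ¬N = True
      ¬U = True
      ¬N = True
    ¬C = True
  A ∧ (N ∨ A) = True
    N ∨ A = True
Both conjuncts True, so the formula holds.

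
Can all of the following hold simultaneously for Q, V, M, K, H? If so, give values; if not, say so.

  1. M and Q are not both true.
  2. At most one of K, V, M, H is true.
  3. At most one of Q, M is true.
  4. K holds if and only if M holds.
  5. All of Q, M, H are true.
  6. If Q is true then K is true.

Case Q = True:
  (1) with Q=T forces M = False.
  Constraint (5) is violated (M=F) — contradiction.
Case Q = False:
  Constraint (5) is violated (Q=F) — contradiction.
Both cases fail — unsatisfiable.

The formula is unsatisfiable.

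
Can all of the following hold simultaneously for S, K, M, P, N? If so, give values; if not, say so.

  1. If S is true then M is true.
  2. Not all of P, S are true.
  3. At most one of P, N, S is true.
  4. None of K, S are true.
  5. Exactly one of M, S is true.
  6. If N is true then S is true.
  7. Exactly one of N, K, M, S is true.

S = False, K = False, M = True, P = True, N = False

  (1) S=F ⇒ M: vacuous ✓
  (2) {P, S}: 1/2 true — not all ✓
  (3) {P, N, S}: 1 true — at most one ✓
  (4) {K, S}: 0 true — none ✓
  (5) {M, S}: 1 true — exactly one ✓
  (6) N=F ⇒ S: vacuous ✓
  (7) {N, K, M, S}: 1 true — exactly one ✓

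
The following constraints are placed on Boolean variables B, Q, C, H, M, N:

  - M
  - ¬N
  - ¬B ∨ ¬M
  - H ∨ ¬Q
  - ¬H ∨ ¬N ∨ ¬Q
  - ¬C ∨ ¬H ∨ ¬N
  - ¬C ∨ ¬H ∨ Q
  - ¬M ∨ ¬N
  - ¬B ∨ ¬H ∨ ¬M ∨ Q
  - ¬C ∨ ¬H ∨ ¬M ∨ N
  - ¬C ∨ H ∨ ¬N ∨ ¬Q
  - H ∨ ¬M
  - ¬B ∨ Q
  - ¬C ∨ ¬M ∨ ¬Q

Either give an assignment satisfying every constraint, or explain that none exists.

Unit clause (M) forces M = True.
Unit clause (¬N) forces N = False.
In (¬B ∨ ¬M) only ¬B is left, so B = False.
In (H ∨ ¬M) only H is left, so H = True.
In (¬C ∨ ¬H ∨ ¬M ∨ N) only ¬C is left, so C = False.
Set Q = True.
All clauses satisfied.

B = False; Q = True; C = False; H = True; M = True; N = False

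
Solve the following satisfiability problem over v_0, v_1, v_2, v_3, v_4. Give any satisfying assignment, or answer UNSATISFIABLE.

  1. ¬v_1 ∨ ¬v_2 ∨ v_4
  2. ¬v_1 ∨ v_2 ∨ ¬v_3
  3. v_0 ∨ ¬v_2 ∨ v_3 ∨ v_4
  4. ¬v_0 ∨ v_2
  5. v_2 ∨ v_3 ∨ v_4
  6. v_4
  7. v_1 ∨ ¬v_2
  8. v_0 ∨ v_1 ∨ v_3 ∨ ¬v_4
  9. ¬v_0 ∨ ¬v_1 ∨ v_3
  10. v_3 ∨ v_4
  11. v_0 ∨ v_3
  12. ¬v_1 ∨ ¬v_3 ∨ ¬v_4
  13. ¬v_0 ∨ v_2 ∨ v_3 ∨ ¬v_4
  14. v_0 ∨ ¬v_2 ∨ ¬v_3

v_0=F; v_1=F; v_2=F; v_3=T; v_4=T

Unit clause (v_4) forces v_4 = True.
Set v_0 = False.
  then (v_0 ∨ v_3) forces v_3 = True.
  then (¬v_1 ∨ ¬v_3 ∨ ¬v_4) forces v_1 = False.
  then (v_0 ∨ ¬v_2 ∨ ¬v_3) forces v_2 = False.
All clauses satisfied.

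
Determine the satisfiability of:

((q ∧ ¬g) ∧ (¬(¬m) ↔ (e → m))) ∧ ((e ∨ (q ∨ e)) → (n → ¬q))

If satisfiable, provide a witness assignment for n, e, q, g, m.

n=F, e=T, q=T, g=F, m=F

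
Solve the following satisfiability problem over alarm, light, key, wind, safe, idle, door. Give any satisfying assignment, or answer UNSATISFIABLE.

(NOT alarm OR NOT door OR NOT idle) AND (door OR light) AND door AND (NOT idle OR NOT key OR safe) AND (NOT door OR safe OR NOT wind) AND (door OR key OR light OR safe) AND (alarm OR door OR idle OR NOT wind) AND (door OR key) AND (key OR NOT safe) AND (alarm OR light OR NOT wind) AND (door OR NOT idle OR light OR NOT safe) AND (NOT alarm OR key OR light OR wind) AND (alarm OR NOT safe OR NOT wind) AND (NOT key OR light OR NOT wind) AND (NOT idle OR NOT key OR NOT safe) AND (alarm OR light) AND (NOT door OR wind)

alarm = True, light = True, key = True, wind = True, safe = True, idle = False, door = True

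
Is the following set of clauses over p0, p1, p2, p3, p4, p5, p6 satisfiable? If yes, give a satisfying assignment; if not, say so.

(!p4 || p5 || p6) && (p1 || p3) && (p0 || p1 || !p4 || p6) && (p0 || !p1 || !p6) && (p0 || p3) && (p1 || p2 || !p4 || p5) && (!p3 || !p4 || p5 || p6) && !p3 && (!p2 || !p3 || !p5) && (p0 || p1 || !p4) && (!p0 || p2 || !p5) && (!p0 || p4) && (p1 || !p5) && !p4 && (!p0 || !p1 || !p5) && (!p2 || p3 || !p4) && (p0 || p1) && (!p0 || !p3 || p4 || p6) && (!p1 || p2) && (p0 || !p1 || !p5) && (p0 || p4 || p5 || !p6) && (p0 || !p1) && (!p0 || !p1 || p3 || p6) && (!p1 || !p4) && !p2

Case p2 = True:
  Clause (!p2) is falsified — contradiction.
Case p2 = False:
  (!p3) forces p3 = False.
  (p1 || p3) forces p1 = True.
  Clause (!p1 || p2) is falsified — contradiction.
Both cases fail, so the formula is unsatisfiable.

The formula is unsatisfiable.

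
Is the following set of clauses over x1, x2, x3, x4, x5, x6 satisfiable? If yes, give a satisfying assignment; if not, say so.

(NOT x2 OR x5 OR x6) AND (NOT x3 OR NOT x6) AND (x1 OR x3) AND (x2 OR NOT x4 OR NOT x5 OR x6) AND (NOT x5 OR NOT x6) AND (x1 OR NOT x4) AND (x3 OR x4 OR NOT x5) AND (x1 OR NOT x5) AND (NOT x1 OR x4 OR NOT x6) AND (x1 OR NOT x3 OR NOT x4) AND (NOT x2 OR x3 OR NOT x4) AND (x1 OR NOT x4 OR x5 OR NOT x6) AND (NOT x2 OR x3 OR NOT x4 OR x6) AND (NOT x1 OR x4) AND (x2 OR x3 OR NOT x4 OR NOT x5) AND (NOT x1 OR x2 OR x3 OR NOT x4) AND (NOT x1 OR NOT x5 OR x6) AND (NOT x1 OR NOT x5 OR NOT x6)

Set x1 = False.
  then (x1 OR x3) forces x3 = True.
  then (x1 OR NOT x4) forces x4 = False.
  then (x1 OR NOT x5) forces x5 = False.
  then (NOT x3 OR NOT x6) forces x6 = False.
  then (NOT x2 OR x5 OR x6) forces x2 = False.
All clauses satisfied.

x1=F, x2=F, x3=T, x4=F, x5=F, x6=F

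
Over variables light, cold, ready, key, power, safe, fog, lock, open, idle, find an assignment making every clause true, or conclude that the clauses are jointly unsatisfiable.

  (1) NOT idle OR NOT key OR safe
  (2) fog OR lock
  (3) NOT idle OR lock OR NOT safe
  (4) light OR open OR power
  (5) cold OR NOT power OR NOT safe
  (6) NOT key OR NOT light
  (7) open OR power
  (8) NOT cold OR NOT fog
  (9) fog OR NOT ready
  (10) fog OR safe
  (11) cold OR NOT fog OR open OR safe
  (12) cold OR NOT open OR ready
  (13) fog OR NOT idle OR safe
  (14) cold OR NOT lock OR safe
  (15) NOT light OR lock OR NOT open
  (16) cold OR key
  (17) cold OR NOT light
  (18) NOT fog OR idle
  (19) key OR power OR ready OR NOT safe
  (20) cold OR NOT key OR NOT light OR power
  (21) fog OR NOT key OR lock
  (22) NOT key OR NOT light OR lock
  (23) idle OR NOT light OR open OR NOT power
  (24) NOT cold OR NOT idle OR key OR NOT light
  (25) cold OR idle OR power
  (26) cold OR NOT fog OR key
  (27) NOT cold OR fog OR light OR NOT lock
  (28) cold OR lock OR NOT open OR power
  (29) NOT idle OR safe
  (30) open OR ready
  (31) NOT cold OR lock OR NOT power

light=T, cold=T, ready=F, key=F, power=T, safe=T, fog=F, lock=T, open=T, idle=F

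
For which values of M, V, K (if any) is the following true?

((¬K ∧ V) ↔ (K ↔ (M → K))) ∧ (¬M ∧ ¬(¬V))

UNSATISFIABLE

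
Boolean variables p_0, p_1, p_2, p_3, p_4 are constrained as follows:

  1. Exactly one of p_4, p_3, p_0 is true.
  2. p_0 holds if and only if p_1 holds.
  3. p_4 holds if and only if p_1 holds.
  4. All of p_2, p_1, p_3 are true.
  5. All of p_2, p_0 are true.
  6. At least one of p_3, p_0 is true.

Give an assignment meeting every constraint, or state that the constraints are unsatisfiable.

Unsatisfiable — no assignment works.

Case p_1 = True:
  (2) with p_1=T forces p_0 = True.
  (1) with p_0=T forces p_4 = False.
  Constraint (3) is violated (p_4=F, p_1=T) — contradiction.
Case p_1 = False:
  Constraint (4) is violated (p_1=F) — contradiction.
Both cases fail — unsatisfiable.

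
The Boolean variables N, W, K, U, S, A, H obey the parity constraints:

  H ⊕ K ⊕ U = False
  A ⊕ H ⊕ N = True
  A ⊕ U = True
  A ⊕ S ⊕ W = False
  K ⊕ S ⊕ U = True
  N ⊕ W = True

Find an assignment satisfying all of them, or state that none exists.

Adding constraints 1, 2, 4, 5, 6 mod 2: every variable appears an even number of times on the left, so the left side is 0.
But the right sides sum to 1 (mod 2). 0 ≠ 1 — the system is inconsistent.

Unsatisfiable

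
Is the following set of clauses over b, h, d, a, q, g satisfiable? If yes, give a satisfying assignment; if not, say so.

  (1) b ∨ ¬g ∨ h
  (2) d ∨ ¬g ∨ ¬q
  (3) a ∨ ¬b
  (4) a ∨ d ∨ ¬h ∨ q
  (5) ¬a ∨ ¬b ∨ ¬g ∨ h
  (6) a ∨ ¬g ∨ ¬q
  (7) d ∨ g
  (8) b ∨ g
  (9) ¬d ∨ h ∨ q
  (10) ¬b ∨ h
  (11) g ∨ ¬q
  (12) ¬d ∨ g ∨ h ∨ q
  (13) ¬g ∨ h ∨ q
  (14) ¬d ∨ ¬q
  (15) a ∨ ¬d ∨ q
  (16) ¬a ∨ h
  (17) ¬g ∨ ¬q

Set b = True.
  then (a ∨ ¬b) forces a = True.
  then (¬b ∨ h) forces h = True.
Set d = True.
  then (¬d ∨ ¬q) forces q = False.
Set g = True.
All clauses satisfied.

b: True; h: True; d: True; a: True; q: False; g: True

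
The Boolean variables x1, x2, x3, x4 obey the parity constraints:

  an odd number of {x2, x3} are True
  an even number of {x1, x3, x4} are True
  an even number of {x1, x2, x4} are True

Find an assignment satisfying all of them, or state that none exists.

Adding constraints 1, 2, 3 mod 2: every variable appears an even number of times on the left, so the left side is 0.
But the right sides sum to 1 (mod 2). 0 ≠ 1 — the system is inconsistent.

No satisfying assignment exists.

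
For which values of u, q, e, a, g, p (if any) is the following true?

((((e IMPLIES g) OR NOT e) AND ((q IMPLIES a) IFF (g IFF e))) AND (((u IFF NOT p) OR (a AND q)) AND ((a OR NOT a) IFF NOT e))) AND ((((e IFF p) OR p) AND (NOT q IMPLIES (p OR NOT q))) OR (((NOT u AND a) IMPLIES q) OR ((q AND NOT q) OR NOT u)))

u = False, q = True, e = False, a = False, g = True, p = True

  (((e IMPLIES g) OR NOT e) AND ((q IMPLIES a) IFF (g IFF e))) AND (((u IFF NOT p) OR (a AND q)) AND ((a OR NOT a) IFF NOT e)) = True
    ((e IMPLIES g) OR NOT e) AND ((q IMPLIES a) IFF (g IFF e)) = True
      (e IMPLIES g) OR NOT e = True
        e IMPLIES g = True
        NOT e = True
      (q IMPLIES a) IFF (g IFF e) = True
        q IMPLIES a = False
        g IFF e = False
    ((u IFF NOT p) OR (a AND q)) AND ((a OR NOT a) IFF NOT e) = True
      (u IFF NOT p) OR (a AND q) = True
        u IFF NOT p = True
          NOT p = False
        a AND q = False
      (a OR NOT a) IFF NOT e = True
        a OR NOT a = True
          NOT a = True
        NOT e = True
  (((e IFF p) OR p) AND (NOT q IMPLIES (p OR NOT q))) OR (((NOT u AND a) IMPLIES q) OR ((q AND NOT q) OR NOT u)) = True
    ((e IFF p) OR p) AND (NOT q IMPLIES (p OR NOT q)) = True
      (e IFF p) OR p = True
        e IFF p = False
      NOT q IMPLIES (p OR NOT q) = True
        NOT q = False
        p OR NOT q = True
          NOT q = False
    ((NOT u AND a) IMPLIES q) OR ((q AND NOT q) OR NOT u) = True
      (NOT u AND a) IMPLIES q = True
        NOT u AND a = False
          NOT u = True
      (q AND NOT q) OR NOT u = True
        q AND NOT q = False
          NOT q = False
        NOT u = True
Both conjuncts True, so the formula holds.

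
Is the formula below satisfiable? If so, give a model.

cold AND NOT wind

cold = True, wind = False

  NOT wind = True
Both conjuncts True, so the formula holds.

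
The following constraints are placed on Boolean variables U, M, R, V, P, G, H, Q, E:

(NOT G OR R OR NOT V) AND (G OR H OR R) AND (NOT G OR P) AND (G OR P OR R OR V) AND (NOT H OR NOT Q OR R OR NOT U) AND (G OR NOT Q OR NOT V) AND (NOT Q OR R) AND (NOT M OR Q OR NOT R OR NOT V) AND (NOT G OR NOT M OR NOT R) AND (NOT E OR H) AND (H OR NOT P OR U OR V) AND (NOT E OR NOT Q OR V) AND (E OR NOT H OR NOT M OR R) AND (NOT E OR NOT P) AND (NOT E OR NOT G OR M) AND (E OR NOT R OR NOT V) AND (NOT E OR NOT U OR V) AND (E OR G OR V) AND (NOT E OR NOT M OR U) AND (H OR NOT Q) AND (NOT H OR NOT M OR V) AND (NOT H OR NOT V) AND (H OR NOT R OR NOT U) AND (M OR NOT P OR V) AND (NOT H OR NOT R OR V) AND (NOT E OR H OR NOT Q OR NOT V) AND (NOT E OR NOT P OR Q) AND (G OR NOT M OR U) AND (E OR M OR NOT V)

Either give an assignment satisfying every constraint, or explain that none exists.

Set U = True.
Set M = True.
Try R = True:
  (NOT G OR NOT M OR NOT R) forces G = False.
  (H OR NOT R OR NOT U) forces H = True.
  (NOT H OR NOT M OR V) forces V = True.
  clause (NOT H OR NOT V) is falsified — backtrack.
So R = False.
  then (NOT Q OR R) forces Q = False.
Set V = False.
  then (NOT E OR NOT U OR V) forces E = False.
  then (E OR G OR V) forces G = True.
  then (NOT H OR NOT M OR V) forces H = False.
  then (NOT G OR P) forces P = True.
All clauses satisfied.

U = True, M = True, R = False, V = False, P = True, G = True, H = False, Q = False, E = False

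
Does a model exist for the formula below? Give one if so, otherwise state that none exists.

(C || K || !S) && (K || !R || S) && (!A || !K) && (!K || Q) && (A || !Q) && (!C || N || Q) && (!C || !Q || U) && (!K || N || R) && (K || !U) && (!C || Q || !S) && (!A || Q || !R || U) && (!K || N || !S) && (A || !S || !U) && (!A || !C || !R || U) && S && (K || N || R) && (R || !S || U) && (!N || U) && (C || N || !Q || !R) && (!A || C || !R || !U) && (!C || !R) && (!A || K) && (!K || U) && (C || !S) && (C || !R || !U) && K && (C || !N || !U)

Unsatisfiable — no assignment works.

Case K = True:
  (!A || !K) forces A = False.
  (!K || Q) forces Q = True.
  Clause (A || !Q) is falsified — contradiction.
Case K = False:
  Clause (K) is falsified — contradiction.
Both cases fail, so the formula is unsatisfiable.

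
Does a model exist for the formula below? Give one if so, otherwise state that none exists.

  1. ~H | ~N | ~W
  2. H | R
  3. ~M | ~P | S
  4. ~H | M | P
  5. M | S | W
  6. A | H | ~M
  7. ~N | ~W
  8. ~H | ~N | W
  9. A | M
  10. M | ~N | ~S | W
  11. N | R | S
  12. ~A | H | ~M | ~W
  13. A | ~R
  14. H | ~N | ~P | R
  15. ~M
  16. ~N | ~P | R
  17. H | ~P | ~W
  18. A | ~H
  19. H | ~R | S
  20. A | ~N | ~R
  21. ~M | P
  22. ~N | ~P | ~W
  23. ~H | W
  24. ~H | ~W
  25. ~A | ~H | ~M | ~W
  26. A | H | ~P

R = True; A = True; H = False; W = False; S = True; N = False; M = False; P = False

Unit clause (~M) forces M = False.
In (A | M) only A is left, so A = True.
Set R = True.
Try H = True:
  (~H | M | P) forces P = True.
  (~H | W) forces W = True.
  clause (~H | ~W) is falsified — backtrack.
So H = False.
  then (H | ~R | S) forces S = True.
Set W = False.
  then (M | ~N | ~S | W) forces N = False.
Set P = False.
All clauses satisfied.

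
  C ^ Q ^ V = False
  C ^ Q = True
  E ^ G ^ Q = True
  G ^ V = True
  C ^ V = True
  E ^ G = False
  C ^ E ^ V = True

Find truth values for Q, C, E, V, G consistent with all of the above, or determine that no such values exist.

Q = True, C = False, E = False, V = True, G = False

C ^ Q ^ V = F ^ T ^ T = False ✓
C ^ Q = F ^ T = True ✓
E ^ G ^ Q = F ^ F ^ T = True ✓
G ^ V = F ^ T = True ✓
C ^ V = F ^ T = True ✓
E ^ G = F ^ F = False ✓
C ^ E ^ V = F ^ F ^ T = True ✓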